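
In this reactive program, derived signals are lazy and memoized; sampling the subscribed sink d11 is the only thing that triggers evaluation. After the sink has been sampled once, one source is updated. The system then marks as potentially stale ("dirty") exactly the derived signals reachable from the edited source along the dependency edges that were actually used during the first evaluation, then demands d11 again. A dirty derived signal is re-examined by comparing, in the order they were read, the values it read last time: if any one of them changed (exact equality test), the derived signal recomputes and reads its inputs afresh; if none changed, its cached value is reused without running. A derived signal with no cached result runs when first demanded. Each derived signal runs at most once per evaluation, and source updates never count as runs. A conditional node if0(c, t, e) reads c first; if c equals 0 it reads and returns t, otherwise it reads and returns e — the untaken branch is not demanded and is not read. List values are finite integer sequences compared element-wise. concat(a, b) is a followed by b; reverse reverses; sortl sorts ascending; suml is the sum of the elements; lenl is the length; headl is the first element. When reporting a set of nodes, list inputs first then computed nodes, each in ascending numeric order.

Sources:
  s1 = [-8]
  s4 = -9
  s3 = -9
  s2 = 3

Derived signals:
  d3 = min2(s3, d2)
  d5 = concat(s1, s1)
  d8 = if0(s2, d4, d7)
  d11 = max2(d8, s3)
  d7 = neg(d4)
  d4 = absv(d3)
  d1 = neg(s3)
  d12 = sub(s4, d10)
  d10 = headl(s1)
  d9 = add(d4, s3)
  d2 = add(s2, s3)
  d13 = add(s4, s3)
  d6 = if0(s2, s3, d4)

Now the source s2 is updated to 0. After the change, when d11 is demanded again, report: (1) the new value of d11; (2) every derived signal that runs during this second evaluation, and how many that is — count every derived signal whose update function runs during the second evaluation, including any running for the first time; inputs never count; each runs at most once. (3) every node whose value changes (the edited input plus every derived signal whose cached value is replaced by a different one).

Demanding d11 again yields 9.
4 derived signals run: d2, d3, d8, d11.
The nodes whose values change: s2, d2, d8, d11.
Note the branch switch — demand abandons d7, which is never re-examined.

First demand of the output computes:
  d2 = add(3, -9) = -6
  d3 = min2(-9, -6) = -9
  d4 = absv(-9) = 9
  d7 = neg(9) = -9
  d8 = if0(s2=3 -> else branch d7) = -9
  d11 = max2(-9, -9) = -9

After the edit, cleaning proceeds:
  d2: a read changed (s2 3->0) — executes, giving -9.
  d3: a read changed (d2 -6->-9) — executes, giving -9 — identical to its old value.
  d4: dirty, but its reads are unchanged (d3 unchanged); cached 9 stands.
  d7: stays stale; no demand reaches it after the flip.
  d8: a read changed (s2 3->0) — executes, giving 9.
  d11: a read changed (d8 -9->9) — executes, giving 9.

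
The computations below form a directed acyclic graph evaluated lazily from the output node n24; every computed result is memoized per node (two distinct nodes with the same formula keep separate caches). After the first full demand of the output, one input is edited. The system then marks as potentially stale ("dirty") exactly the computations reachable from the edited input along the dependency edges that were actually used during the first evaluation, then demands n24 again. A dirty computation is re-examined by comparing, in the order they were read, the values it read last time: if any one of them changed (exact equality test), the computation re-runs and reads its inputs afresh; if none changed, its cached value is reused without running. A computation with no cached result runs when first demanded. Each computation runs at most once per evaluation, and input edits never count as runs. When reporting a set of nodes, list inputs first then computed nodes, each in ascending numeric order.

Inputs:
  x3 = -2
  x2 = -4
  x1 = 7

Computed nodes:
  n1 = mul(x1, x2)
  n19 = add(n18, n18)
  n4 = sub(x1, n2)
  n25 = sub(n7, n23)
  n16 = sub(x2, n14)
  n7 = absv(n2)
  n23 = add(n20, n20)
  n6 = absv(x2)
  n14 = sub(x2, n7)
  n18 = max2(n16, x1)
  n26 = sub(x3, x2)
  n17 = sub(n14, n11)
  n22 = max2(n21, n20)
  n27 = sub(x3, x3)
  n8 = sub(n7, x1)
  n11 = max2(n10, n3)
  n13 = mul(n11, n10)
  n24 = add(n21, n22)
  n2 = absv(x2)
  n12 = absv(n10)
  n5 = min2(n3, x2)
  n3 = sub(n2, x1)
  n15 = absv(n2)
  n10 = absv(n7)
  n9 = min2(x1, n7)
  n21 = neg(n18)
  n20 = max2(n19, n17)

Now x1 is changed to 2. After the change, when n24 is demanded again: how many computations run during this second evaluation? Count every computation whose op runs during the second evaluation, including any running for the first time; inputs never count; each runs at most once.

8 computations run: n3, n11, n18, n19, n20, n21, n22, n24.
Note where the cutoff bites: n17 is checked, finds nothing changed, and keeps its cache.

First demand of the output computes:
  n2 = absv(-4) = 4
  n3 = sub(4, 7) = -3
  n7 = absv(4) = 4
  n10 = absv(4) = 4
  n11 = max2(4, -3) = 4
  n14 = sub(-4, 4) = -8
  n16 = sub(-4, -8) = 4
  n17 = sub(-8, 4) = -12
  n18 = max2(4, 7) = 7
  n19 = add(7, 7) = 14
  n20 = max2(14, -12) = 14
  n21 = neg(7) = -7
  n22 = max2(-7, 14) = 14
  n24 = add(-7, 14) = 7

After the edit, cleaning proceeds:
  n3: a read changed (x1 7->2) — executes, giving 2.
  n11: a read changed (n3 -3->2) — executes, giving 4 — identical to its old value.
  n17: dirty, but its reads are unchanged (n14 unchanged, n11 unchanged); cached -12 stands.
  n18: a read changed (x1 7->2) — executes, giving 4.
  n19: a read changed (n18 7->4; n18 7->4) — executes, giving 8.
  n20: a read changed (n19 14->8) — executes, giving 8.
  n21: a read changed (n18 7->4) — executes, giving -4.
  n22: a read changed (n21 -7->-4; n20 14->8) — executes, giving 8.
  n24: a read changed (n21 -7->-4; n22 14->8) — executes, giving 4.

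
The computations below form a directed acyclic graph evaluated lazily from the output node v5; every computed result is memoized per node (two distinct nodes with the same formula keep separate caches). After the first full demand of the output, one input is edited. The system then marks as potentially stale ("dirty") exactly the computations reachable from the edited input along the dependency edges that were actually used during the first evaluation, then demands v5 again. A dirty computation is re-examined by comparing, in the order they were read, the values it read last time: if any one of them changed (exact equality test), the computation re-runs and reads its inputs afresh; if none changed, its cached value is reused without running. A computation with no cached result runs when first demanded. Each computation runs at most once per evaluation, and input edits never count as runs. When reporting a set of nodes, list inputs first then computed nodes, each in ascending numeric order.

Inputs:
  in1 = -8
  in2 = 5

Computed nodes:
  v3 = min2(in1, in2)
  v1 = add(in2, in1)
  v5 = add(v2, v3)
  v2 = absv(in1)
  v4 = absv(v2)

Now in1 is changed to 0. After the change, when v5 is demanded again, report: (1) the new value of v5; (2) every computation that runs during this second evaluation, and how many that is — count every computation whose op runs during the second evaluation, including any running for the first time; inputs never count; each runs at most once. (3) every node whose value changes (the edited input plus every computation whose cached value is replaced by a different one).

Demanding v5 again yields 0.
3 computations run: v2, v3, v5.
The nodes whose values change: in1, v2, v3.

First demand of the output computes:
  v2 = absv(-8) = 8
  v3 = min2(-8, 5) = -8
  v5 = add(8, -8) = 0

After the edit, cleaning proceeds:
  v2: a read changed (in1 -8->0) — executes, giving 0.
  v3: a read changed (in1 -8->0) — executes, giving 0.
  v5: a read changed (v2 8->0; v3 -8->0) — executes, giving 0 — identical to its old value.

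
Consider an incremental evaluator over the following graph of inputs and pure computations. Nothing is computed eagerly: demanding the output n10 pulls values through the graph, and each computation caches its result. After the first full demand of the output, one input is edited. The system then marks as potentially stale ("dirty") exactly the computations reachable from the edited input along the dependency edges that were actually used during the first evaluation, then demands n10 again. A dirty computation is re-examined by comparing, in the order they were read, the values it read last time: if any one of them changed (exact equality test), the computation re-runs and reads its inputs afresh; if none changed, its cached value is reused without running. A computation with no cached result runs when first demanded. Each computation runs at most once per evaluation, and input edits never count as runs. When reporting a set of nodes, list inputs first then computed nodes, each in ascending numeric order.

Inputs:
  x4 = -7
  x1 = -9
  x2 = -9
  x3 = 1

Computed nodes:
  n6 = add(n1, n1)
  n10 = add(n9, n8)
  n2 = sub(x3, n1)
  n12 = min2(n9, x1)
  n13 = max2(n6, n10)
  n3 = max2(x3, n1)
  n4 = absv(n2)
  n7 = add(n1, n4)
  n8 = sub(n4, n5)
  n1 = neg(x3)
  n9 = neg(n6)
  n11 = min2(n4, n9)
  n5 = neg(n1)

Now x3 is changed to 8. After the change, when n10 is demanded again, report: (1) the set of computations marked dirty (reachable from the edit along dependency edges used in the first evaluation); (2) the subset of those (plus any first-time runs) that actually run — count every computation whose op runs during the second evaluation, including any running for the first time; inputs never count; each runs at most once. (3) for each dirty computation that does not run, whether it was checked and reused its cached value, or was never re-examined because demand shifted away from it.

Dirty set: n1, n2, n4, n5, n6, n8, n9, n10.
Run set: n1, n2, n4, n5, n6, n8, n9, n10 (8 run).
All dirty computations ended up running.

Initial pass — values computed on the first demand:
  n1 = neg(1) = -1
  n2 = sub(1, -1) = 2
  n4 = absv(2) = 2
  n5 = neg(-1) = 1
  n6 = add(-1, -1) = -2
  n8 = sub(2, 1) = 1
  n9 = neg(-2) = 2
  n10 = add(2, 1) = 3

Second demand — change propagation:
  n1: re-runs because x3 1->8; new result -8.
  n2: re-runs because x3 1->8; n1 -1->-8; new result 16.
  n4: re-runs because n2 2->16; new result 16.
  n5: re-runs because n1 -1->-8; new result 8.
  n6: re-runs because n1 -1->-8; n1 -1->-8; new result -16.
  n8: re-runs because n4 2->16; n5 1->8; new result 8.
  n9: re-runs because n6 -2->-16; new result 16.
  n10: re-runs because n9 2->16; n8 1->8; new result 24.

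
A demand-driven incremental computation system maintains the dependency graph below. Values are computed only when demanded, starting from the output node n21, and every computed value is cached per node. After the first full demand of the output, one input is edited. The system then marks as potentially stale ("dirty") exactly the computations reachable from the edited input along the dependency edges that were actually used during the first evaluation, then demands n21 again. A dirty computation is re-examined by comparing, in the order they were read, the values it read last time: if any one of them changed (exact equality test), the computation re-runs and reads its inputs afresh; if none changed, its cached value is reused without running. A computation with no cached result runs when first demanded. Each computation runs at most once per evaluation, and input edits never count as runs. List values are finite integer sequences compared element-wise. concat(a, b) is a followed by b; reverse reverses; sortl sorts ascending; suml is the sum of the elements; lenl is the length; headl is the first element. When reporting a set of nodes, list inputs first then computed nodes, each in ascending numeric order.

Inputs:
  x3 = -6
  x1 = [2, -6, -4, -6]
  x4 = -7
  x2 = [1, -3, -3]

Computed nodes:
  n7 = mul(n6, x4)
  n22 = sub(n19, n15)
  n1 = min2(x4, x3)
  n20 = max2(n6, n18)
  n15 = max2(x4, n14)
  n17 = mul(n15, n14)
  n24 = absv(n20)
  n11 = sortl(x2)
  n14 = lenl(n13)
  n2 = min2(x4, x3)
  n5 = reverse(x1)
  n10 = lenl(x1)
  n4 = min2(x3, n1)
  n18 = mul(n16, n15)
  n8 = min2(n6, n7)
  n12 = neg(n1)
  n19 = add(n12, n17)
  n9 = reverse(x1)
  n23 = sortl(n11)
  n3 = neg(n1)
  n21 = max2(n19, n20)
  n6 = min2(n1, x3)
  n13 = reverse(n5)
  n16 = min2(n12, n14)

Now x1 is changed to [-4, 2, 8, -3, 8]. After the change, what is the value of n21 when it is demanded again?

First evaluation (everything demanded from the output):
  n1 = min2(-7, -6) = -7
  n5 = reverse([2, -6, -4, -6]) = [-6, -4, -6, 2]
  n6 = min2(-7, -6) = -7
  n12 = neg(-7) = 7
  n13 = reverse([-6, -4, -6, 2]) = [2, -6, -4, -6]
  n14 = lenl([2, -6, -4, -6]) = 4
  n15 = max2(-7, 4) = 4
  n16 = min2(7, 4) = 4
  n17 = mul(4, 4) = 16
  n18 = mul(4, 4) = 16
  n19 = add(7, 16) = 23
  n20 = max2(-7, 16) = 16
  n21 = max2(23, 16) = 23

Propagation after the edit:
  n5: runs — x1 [2, -6, -4, -6]->[-4, 2, 8, -3, 8]; result [8, -3, 8, 2, -4].
  n13: runs — n5 [-6, -4, -6, 2]->[8, -3, 8, 2, -4]; result [-4, 2, 8, -3, 8].
  n14: runs — n13 [2, -6, -4, -6]->[-4, 2, 8, -3, 8]; result 5.
  n15: runs — n14 4->5; result 5.
  n16: runs — n14 4->5; result 5.
  n17: runs — n15 4->5; n14 4->5; result 25.
  n18: runs — n16 4->5; n15 4->5; result 25.
  n19: runs — n17 16->25; result 32.
  n20: runs — n18 16->25; result 25.
  n21: runs — n19 23->32; n20 16->25; result 32.

New value of n21: 32.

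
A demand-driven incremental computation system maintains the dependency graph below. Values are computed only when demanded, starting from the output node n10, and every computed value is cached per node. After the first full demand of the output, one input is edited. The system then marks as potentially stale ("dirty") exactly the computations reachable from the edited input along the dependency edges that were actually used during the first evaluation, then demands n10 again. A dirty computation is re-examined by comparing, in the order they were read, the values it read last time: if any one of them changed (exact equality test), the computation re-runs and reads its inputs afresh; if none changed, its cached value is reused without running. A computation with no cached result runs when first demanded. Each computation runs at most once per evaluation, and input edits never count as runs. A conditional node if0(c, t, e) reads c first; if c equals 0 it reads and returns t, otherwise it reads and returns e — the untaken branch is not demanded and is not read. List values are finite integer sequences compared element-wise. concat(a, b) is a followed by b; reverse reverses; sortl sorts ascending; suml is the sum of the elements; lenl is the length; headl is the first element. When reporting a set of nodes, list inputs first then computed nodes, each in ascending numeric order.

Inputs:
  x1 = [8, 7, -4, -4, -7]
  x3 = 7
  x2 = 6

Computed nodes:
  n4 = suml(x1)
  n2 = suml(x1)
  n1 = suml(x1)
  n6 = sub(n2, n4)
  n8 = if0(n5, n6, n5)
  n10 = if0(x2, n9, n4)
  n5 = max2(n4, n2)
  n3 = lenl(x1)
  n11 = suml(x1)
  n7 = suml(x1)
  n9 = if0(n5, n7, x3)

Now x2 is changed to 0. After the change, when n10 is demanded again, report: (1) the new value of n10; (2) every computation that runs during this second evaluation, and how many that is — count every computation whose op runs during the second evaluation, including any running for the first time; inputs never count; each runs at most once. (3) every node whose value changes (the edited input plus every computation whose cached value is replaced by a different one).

New value of n10: 0.
Computations that run: n2, n5, n7, n9, n10 — 5 in total.
Values that change: x2.
Key observation: a condition flipped, so demand reaches new nodes — n2, n5, n7, n9 run for the first time.

First evaluation (everything demanded from the output):
  n4 = suml([8, 7, -4, -4, -7]) = 0
  n10 = if0(x2=6 -> else branch n4) = 0

Propagation after the edit:
  n2: demanded for the first time — runs, produces 0.
  n5: demanded for the first time — runs, produces 0.
  n7: demanded for the first time — runs, produces 0.
  n9: demanded for the first time — runs, produces 0.
  n10: runs — x2 6->0; result 0 (same value as before).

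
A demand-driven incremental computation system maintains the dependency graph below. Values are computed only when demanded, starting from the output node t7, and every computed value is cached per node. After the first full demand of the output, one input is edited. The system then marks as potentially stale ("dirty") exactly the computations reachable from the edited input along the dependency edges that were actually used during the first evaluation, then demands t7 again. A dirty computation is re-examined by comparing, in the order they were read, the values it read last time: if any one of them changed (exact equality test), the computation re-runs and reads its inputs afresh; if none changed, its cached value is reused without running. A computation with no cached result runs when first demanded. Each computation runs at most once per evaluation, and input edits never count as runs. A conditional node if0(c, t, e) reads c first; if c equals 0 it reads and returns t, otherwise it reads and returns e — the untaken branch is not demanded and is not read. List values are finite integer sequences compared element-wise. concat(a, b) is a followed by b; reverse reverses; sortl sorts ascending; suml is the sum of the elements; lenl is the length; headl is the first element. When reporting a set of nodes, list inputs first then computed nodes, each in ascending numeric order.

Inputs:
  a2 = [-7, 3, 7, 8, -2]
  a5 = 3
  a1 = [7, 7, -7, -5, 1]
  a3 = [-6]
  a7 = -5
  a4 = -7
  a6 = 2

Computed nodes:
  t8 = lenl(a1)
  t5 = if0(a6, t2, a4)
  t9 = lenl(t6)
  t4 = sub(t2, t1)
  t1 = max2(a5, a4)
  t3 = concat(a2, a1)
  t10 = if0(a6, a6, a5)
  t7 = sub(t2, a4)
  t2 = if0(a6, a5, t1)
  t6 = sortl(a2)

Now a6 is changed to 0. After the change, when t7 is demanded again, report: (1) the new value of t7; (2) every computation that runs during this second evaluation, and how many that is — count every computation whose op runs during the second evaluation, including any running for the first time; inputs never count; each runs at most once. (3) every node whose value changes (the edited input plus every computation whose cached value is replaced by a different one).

First evaluation (everything demanded from the output):
  t1 = max2(3, -7) = 3
  t2 = if0(a6=2 -> else branch t1) = 3
  t7 = sub(3, -7) = 10

Propagation after the edit:
  t2: runs — a6 2->0; result 3 (same value as before).
  t7: checked — values it read are unchanged (t2 unchanged, a4 unchanged); reused cached 10 without running.

Key observation: the change is absorbed at t2 — it re-runs but produces the same value, and the output's value is unchanged.

New value of t7: 10.
Computations that run: t2 — 1 in total.
Values that change: a6.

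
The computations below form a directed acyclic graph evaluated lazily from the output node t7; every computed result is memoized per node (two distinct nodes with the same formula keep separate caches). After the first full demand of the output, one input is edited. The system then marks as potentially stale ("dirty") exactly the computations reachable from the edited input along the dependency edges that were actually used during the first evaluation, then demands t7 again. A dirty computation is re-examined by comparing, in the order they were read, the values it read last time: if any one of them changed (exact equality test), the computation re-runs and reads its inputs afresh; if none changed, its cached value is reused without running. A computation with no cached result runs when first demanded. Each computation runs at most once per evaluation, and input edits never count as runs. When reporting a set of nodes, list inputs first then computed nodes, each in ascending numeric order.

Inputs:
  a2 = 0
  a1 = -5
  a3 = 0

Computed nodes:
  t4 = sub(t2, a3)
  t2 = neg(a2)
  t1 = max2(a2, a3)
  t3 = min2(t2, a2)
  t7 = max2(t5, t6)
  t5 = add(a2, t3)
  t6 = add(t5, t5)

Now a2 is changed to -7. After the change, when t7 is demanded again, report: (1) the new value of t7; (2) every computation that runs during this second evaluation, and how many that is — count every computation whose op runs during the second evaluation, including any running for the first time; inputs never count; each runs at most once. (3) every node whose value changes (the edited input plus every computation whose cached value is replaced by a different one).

First demand of the output computes:
  t2 = neg(0) = 0
  t3 = min2(0, 0) = 0
  t5 = add(0, 0) = 0
  t6 = add(0, 0) = 0
  t7 = max2(0, 0) = 0

After the edit, cleaning proceeds:
  t2: a read changed (a2 0->-7) — executes, giving 7.
  t3: a read changed (t2 0->7; a2 0->-7) — executes, giving -7.
  t5: a read changed (a2 0->-7; t3 0->-7) — executes, giving -14.
  t6: a read changed (t5 0->-14; t5 0->-14) — executes, giving -28.
  t7: a read changed (t5 0->-14; t6 0->-28) — executes, giving -14.

Demanding t7 again yields -14.
5 computations run: t2, t3, t5, t6, t7.
The nodes whose values change: a2, t2, t3, t5, t6, t7.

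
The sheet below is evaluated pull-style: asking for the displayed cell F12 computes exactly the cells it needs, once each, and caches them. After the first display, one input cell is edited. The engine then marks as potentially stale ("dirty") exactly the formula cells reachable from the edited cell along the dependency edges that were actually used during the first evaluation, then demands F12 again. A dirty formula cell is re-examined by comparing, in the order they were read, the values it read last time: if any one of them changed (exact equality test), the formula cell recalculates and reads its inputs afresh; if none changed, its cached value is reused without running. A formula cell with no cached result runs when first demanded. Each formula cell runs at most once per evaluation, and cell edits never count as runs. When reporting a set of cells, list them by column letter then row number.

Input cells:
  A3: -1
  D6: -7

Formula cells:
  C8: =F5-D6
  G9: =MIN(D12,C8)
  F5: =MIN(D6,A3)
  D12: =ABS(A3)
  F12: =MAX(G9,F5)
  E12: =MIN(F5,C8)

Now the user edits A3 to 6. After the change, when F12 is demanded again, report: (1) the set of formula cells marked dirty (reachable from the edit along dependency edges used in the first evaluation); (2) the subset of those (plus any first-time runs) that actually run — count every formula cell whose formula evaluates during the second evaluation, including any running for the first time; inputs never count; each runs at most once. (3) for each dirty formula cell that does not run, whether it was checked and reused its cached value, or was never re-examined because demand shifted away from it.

First demand of the output computes:
  D12 = ABS(-1) = 1
  F5 = MIN(-7, -1) = -7
  C8 = -7 - -7 = 0
  G9 = MIN(1, 0) = 0
  F12 = MAX(0, -7) = 0

After the edit, cleaning proceeds:
  D12: a read changed (A3 -1->6) — executes, giving 6.
  F5: a read changed (A3 -1->6) — executes, giving -7 — identical to its old value.
  C8: dirty, but its reads are unchanged (F5 unchanged, D6 unchanged); cached 0 stands.
  G9: a read changed (D12 1->6) — executes, giving 0 — identical to its old value.
  F12: dirty, but its reads are unchanged (G9 unchanged, F5 unchanged); cached 0 stands.

Note where the cutoff bites: C8 is checked, finds nothing changed, and keeps its cache.

The edit dirties: C8, D12, F5, F12, G9.
3 formula cells run: D12, F5, G9.
Cache hits after checking: C8, F12.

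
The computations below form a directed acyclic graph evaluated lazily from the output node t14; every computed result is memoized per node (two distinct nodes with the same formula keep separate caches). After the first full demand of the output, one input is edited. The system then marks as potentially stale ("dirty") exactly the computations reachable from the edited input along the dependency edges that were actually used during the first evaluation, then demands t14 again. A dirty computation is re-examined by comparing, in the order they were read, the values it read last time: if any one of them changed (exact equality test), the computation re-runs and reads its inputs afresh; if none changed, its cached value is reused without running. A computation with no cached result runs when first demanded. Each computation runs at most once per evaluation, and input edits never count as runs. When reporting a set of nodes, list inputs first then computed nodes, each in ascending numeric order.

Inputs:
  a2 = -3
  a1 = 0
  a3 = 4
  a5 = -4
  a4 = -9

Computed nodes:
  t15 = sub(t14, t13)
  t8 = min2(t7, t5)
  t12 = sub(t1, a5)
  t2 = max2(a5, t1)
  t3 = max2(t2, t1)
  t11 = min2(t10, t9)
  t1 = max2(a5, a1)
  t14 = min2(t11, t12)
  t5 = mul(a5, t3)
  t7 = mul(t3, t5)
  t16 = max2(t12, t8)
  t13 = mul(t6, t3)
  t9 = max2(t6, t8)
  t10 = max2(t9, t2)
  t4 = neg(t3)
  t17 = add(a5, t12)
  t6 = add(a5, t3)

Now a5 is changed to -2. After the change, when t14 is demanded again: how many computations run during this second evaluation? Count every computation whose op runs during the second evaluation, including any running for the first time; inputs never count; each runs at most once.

7 computations run: t1, t2, t5, t6, t9, t12, t14.
Note where the cutoff bites: t3 is checked, finds nothing changed, and keeps its cache.

First demand of the output computes:
  t1 = max2(-4, 0) = 0
  t2 = max2(-4, 0) = 0
  t3 = max2(0, 0) = 0
  t5 = mul(-4, 0) = 0
  t6 = add(-4, 0) = -4
  t7 = mul(0, 0) = 0
  t8 = min2(0, 0) = 0
  t9 = max2(-4, 0) = 0
  t10 = max2(0, 0) = 0
  t11 = min2(0, 0) = 0
  t12 = sub(0, -4) = 4
  t14 = min2(0, 4) = 0

After the edit, cleaning proceeds:
  t1: a read changed (a5 -4->-2) — executes, giving 0 — identical to its old value.
  t2: a read changed (a5 -4->-2) — executes, giving 0 — identical to its old value.
  t3: dirty, but its reads are unchanged (t2 unchanged, t1 unchanged); cached 0 stands.
  t5: a read changed (a5 -4->-2) — executes, giving 0 — identical to its old value.
  t6: a read changed (a5 -4->-2) — executes, giving -2.
  t7: dirty, but its reads are unchanged (t3 unchanged, t5 unchanged); cached 0 stands.
  t8: dirty, but its reads are unchanged (t7 unchanged, t5 unchanged); cached 0 stands.
  t9: a read changed (t6 -4->-2) — executes, giving 0 — identical to its old value.
  t10: dirty, but its reads are unchanged (t9 unchanged, t2 unchanged); cached 0 stands.
  t11: dirty, but its reads are unchanged (t10 unchanged, t9 unchanged); cached 0 stands.
  t12: a read changed (a5 -4->-2) — executes, giving 2.
  t14: a read changed (t12 4->2) — executes, giving 0 — identical to its old value.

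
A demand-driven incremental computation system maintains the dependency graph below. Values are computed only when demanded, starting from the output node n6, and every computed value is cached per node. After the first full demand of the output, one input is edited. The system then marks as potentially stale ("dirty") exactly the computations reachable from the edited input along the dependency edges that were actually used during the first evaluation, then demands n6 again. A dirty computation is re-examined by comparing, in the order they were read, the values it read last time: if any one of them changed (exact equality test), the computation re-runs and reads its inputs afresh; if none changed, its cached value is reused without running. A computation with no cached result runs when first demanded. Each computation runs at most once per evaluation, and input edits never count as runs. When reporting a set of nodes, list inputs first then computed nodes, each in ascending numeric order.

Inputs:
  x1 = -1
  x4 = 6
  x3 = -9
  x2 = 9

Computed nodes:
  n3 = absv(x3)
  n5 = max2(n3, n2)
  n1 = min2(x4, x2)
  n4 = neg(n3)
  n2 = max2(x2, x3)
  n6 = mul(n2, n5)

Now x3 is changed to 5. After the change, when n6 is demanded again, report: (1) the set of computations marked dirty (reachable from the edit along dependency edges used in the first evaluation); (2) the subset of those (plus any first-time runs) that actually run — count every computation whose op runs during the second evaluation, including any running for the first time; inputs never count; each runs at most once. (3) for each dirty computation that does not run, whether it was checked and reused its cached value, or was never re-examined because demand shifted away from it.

First evaluation (everything demanded from the output):
  n2 = max2(9, -9) = 9
  n3 = absv(-9) = 9
  n5 = max2(9, 9) = 9
  n6 = mul(9, 9) = 81

Propagation after the edit:
  n2: runs — x3 -9->5; result 9 (same value as before).
  n3: runs — x3 -9->5; result 5.
  n5: runs — n3 9->5; result 9 (same value as before).
  n6: checked — values it read are unchanged (n2 unchanged, n5 unchanged); reused cached 81 without running.

Key observation: the cutoff stops propagation at n6 — its inputs' values are unchanged, so it reuses its cache.

Marked dirty: n2, n3, n5, n6.
Computations that run: n2, n3, n5 — 3 in total.
Checked but reused from cache: n6.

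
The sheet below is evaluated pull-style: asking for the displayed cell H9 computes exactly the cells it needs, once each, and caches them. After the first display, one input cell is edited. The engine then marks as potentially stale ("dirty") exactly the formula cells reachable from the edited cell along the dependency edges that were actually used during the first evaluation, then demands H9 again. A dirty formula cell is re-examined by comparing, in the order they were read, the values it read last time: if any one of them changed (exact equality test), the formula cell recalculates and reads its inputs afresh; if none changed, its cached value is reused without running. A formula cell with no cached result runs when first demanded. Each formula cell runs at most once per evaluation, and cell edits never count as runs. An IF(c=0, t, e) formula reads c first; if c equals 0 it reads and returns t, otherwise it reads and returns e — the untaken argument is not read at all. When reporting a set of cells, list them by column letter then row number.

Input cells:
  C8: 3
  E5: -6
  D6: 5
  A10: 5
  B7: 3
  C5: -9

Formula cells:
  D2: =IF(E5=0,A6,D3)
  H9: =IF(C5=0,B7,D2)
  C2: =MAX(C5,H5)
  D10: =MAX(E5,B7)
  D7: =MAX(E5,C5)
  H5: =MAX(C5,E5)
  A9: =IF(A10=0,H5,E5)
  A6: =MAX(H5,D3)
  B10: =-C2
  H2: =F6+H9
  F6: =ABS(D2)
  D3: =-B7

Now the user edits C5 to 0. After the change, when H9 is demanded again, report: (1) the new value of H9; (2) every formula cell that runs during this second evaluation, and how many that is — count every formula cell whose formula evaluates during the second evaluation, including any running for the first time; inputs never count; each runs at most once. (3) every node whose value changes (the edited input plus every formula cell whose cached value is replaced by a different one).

First demand of the output computes:
  D3 = -(3) = -3
  D2 = IF(E5=0: E5=-6 -> else branch D3) = -3
  H9 = IF(C5=0: C5=-9 -> else branch D2) = -3

After the edit, cleaning proceeds:
  H9: a read changed (C5 -9->0) — executes, giving 3.

Demanding H9 again yields 3.
1 formula cells run: H9.
The nodes whose values change: C5, H9.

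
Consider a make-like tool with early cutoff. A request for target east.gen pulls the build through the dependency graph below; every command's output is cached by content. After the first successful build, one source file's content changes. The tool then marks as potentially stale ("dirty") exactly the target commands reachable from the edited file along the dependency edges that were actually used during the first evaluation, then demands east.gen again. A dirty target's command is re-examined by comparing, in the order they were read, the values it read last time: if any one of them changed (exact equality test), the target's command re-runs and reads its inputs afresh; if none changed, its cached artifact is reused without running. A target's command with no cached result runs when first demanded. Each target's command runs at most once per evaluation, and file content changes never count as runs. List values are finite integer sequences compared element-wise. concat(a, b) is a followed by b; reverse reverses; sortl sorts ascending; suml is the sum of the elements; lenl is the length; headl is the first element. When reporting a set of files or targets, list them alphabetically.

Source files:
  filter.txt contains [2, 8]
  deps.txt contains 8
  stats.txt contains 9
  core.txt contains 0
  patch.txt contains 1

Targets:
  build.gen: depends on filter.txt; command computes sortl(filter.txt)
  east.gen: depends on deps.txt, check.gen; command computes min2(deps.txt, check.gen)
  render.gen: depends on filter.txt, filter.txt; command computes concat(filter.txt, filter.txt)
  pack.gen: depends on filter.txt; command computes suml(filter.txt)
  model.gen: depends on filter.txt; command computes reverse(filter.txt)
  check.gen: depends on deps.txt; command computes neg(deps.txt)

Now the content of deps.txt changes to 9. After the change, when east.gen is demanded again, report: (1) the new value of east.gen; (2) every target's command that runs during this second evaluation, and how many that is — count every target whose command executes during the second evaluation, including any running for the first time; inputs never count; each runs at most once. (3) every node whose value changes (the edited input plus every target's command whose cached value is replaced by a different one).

Demanding east.gen again yields -9.
2 target commands run: check.gen, east.gen.
The nodes whose values change: check.gen, deps.txt, east.gen.

First demand of the output computes:
  check.gen = neg(8) = -8
  east.gen = min2(8, -8) = -8

After the edit, cleaning proceeds:
  check.gen: a read changed (deps.txt 8->9) — executes, giving -9.
  east.gen: a read changed (deps.txt 8->9; check.gen -8->-9) — executes, giving -9.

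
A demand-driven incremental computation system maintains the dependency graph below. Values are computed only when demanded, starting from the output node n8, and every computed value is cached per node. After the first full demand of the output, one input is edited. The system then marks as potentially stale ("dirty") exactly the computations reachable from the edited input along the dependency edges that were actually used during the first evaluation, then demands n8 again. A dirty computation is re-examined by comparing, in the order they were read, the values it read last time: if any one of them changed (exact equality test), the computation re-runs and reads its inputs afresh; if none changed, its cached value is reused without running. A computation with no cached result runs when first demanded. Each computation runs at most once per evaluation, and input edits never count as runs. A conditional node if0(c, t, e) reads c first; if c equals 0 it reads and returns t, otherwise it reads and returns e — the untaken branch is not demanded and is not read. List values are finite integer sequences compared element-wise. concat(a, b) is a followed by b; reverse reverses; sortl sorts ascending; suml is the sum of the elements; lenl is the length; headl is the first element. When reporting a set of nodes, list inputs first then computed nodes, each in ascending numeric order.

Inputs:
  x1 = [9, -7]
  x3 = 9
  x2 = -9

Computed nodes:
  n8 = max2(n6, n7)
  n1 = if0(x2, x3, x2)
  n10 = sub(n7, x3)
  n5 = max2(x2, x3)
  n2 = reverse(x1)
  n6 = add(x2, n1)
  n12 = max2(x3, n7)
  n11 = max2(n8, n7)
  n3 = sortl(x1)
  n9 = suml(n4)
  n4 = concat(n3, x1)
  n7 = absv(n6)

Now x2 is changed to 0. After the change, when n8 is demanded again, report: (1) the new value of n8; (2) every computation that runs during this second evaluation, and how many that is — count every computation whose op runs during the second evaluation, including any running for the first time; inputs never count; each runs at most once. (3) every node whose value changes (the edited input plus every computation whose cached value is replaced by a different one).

First evaluation (everything demanded from the output):
  n1 = if0(x2=-9 -> else branch x2) = -9
  n6 = add(-9, -9) = -18
  n7 = absv(-18) = 18
  n8 = max2(-18, 18) = 18

Propagation after the edit:
  n1: runs — x2 -9->0; x2 -9->0; result 9.
  n6: runs — x2 -9->0; n1 -9->9; result 9.
  n7: runs — n6 -18->9; result 9.
  n8: runs — n6 -18->9; n7 18->9; result 9.

New value of n8: 9.
Computations that run: n1, n6, n7, n8 — 4 in total.
Values that change: x2, n1, n6, n7, n8.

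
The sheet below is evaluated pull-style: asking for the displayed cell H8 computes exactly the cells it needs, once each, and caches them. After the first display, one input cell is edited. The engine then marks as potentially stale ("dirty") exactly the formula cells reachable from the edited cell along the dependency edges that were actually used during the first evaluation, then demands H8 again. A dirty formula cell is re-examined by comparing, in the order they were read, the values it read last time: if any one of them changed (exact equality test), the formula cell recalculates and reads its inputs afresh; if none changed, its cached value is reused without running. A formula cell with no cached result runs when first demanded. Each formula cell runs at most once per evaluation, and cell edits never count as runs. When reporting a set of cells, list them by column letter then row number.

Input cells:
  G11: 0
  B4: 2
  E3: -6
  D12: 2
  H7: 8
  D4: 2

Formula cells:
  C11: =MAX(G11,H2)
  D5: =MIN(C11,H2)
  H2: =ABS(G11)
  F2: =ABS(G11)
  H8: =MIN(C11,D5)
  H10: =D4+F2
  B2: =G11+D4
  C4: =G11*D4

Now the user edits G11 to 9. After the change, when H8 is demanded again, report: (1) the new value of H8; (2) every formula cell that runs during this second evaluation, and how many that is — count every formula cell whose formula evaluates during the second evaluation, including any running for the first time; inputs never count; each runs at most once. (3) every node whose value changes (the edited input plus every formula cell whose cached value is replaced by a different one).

Demanding H8 again yields 9.
4 formula cells run: C11, D5, H2, H8.
The nodes whose values change: C11, D5, G11, H2, H8.

First demand of the output computes:
  H2 = ABS(0) = 0
  C11 = MAX(0, 0) = 0
  D5 = MIN(0, 0) = 0
  H8 = MIN(0, 0) = 0

After the edit, cleaning proceeds:
  H2: a read changed (G11 0->9) — executes, giving 9.
  C11: a read changed (G11 0->9; H2 0->9) — executes, giving 9.
  D5: a read changed (C11 0->9; H2 0->9) — executes, giving 9.
  H8: a read changed (C11 0->9; D5 0->9) — executes, giving 9.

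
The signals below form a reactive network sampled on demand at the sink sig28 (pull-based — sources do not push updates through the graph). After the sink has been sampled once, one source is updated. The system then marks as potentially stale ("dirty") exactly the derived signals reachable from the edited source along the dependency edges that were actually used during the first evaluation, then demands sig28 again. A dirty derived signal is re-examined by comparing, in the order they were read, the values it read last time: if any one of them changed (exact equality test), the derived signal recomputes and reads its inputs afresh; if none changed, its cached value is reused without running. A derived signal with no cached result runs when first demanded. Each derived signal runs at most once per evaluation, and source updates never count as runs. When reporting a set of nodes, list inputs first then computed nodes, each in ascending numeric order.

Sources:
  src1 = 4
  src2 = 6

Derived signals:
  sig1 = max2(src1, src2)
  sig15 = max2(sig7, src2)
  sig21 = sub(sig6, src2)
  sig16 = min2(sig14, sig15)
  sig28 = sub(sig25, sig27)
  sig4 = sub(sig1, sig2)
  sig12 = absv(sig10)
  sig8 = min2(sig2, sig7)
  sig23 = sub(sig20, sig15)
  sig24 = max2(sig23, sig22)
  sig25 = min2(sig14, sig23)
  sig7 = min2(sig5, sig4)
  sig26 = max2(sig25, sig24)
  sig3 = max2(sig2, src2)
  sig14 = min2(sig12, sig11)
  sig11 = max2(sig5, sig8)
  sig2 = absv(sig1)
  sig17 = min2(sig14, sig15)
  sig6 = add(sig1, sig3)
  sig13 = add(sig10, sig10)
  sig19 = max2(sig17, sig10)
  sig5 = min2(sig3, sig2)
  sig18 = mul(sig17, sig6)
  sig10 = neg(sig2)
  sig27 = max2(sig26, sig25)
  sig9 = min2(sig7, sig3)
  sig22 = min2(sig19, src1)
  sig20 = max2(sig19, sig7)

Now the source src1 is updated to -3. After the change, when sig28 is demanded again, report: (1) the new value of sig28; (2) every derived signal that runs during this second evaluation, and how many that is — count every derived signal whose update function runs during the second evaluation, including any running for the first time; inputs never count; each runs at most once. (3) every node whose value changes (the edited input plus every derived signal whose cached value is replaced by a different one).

sig28 now evaluates to 0.
Run set: sig1, sig22, sig24, sig26, sig27, sig28 (6 run).
Changed values: src1, sig22, sig24, sig26, sig27, sig28.
The important point: at sig2 every value read last time is unchanged, so the dirty flag clears without a run.

Initial pass — values computed on the first demand:
  sig1 = max2(4, 6) = 6
  sig2 = absv(6) = 6
  sig3 = max2(6, 6) = 6
  sig4 = sub(6, 6) = 0
  sig5 = min2(6, 6) = 6
  sig7 = min2(6, 0) = 0
  sig8 = min2(6, 0) = 0
  sig10 = neg(6) = -6
  sig11 = max2(6, 0) = 6
  sig12 = absv(-6) = 6
  sig14 = min2(6, 6) = 6
  sig15 = max2(0, 6) = 6
  sig17 = min2(6, 6) = 6
  sig19 = max2(6, -6) = 6
  sig20 = max2(6, 0) = 6
  sig22 = min2(6, 4) = 4
  sig23 = sub(6, 6) = 0
  sig24 = max2(0, 4) = 4
  sig25 = min2(6, 0) = 0
  sig26 = max2(0, 4) = 4
  sig27 = max2(4, 0) = 4
  sig28 = sub(0, 4) = -4

Second demand — change propagation:
  sig1: re-runs because src1 4->-3; new result 6 (unchanged).
  sig2: re-examined; everything it read last time is the same (sig1 unchanged) — cache 6 kept, no run.
  sig3: re-examined; everything it read last time is the same (sig2 unchanged, src2 unchanged) — cache 6 kept, no run.
  sig4: re-examined; everything it read last time is the same (sig1 unchanged, sig2 unchanged) — cache 0 kept, no run.
  sig5: re-examined; everything it read last time is the same (sig3 unchanged, sig2 unchanged) — cache 6 kept, no run.
  sig7: re-examined; everything it read last time is the same (sig5 unchanged, sig4 unchanged) — cache 0 kept, no run.
  sig8: re-examined; everything it read last time is the same (sig2 unchanged, sig7 unchanged) — cache 0 kept, no run.
  sig10: re-examined; everything it read last time is the same (sig2 unchanged) — cache -6 kept, no run.
  sig11: re-examined; everything it read last time is the same (sig5 unchanged, sig8 unchanged) — cache 6 kept, no run.
  sig12: re-examined; everything it read last time is the same (sig10 unchanged) — cache 6 kept, no run.
  sig14: re-examined; everything it read last time is the same (sig12 unchanged, sig11 unchanged) — cache 6 kept, no run.
  sig15: re-examined; everything it read last time is the same (sig7 unchanged, src2 unchanged) — cache 6 kept, no run.
  sig17: re-examined; everything it read last time is the same (sig14 unchanged, sig15 unchanged) — cache 6 kept, no run.
  sig19: re-examined; everything it read last time is the same (sig17 unchanged, sig10 unchanged) — cache 6 kept, no run.
  sig20: re-examined; everything it read last time is the same (sig19 unchanged, sig7 unchanged) — cache 6 kept, no run.
  sig22: re-runs because src1 4->-3; new result -3.
  sig23: re-examined; everything it read last time is the same (sig20 unchanged, sig15 unchanged) — cache 0 kept, no run.
  sig24: re-runs because sig22 4->-3; new result 0.
  sig25: re-examined; everything it read last time is the same (sig14 unchanged, sig23 unchanged) — cache 0 kept, no run.
  sig26: re-runs because sig24 4->0; new result 0.
  sig27: re-runs because sig26 4->0; new result 0.
  sig28: re-runs because sig27 4->0; new result 0.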